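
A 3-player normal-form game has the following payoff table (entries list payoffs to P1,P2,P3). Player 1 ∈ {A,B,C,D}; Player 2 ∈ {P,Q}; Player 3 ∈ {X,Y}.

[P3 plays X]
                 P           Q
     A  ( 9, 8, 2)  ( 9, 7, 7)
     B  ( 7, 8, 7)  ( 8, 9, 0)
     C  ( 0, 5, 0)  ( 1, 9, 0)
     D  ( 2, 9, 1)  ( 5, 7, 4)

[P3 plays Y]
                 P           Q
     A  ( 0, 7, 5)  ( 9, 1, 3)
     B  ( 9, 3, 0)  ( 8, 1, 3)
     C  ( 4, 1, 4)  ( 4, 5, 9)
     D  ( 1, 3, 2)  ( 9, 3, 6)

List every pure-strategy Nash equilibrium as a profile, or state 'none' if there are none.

Nash profiles: (D,Q,Y)

(A,P,X): not NE [P3→Y gives 5>2]
(A,P,Y): not NE [P1→B gives 9>0]
(A,Q,X): not NE [P2→P gives 8>7]
(A,Q,Y): not NE [P2→P gives 7>1; P3→X gives 7>3]
(B,P,X): not NE [P1→A gives 9>7; P2→Q gives 9>8]
(B,P,Y): not NE [P3→X gives 7>0]
(B,Q,X): not NE [P1→A gives 9>8; P3→Y gives 3>0]
(B,Q,Y): not NE [P1→D gives 9>8; P2→P gives 3>1]
(C,P,X): not NE [P1→A gives 9>0; P2→Q gives 9>5; P3→Y gives 4>0]
(C,P,Y): not NE [P1→B gives 9>4; P2→Q gives 5>1]
(C,Q,X): not NE [P1→A gives 9>1; P3→Y gives 9>0]
(C,Q,Y): not NE [P1→D gives 9>4]
(D,P,X): not NE [P1→A gives 9>2; P3→Y gives 2>1]
(D,P,Y): not NE [P1→B gives 9>1]
(D,Q,X): not NE [P1→A gives 9>5; P2→P gives 9>7; P3→Y gives 6>4]
(D,Q,Y): NE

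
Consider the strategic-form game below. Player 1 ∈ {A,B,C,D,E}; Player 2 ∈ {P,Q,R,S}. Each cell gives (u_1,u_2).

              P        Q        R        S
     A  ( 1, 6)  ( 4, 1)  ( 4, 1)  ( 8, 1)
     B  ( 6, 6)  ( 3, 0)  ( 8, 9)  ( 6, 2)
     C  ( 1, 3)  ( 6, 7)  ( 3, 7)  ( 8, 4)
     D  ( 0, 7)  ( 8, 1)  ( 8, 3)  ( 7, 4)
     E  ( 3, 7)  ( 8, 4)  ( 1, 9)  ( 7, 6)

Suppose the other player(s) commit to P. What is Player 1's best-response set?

BR_1 = {B}

u_1(A vs P) = 1
u_1(B vs P) = 6
u_1(C vs P) = 1
u_1(D vs P) = 0
u_1(E vs P) = 3
max payoff 6 at {B}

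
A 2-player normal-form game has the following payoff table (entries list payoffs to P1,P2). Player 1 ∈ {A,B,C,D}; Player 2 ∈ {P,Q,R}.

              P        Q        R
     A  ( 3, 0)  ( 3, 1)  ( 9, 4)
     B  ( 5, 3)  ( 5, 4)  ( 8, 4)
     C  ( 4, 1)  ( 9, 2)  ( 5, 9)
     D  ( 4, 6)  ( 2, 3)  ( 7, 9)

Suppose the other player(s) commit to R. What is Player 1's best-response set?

u_1(A vs R) = 9
u_1(B vs R) = 8
u_1(C vs R) = 5
u_1(D vs R) = 7
max payoff 9 at {A}

P1 best: {A}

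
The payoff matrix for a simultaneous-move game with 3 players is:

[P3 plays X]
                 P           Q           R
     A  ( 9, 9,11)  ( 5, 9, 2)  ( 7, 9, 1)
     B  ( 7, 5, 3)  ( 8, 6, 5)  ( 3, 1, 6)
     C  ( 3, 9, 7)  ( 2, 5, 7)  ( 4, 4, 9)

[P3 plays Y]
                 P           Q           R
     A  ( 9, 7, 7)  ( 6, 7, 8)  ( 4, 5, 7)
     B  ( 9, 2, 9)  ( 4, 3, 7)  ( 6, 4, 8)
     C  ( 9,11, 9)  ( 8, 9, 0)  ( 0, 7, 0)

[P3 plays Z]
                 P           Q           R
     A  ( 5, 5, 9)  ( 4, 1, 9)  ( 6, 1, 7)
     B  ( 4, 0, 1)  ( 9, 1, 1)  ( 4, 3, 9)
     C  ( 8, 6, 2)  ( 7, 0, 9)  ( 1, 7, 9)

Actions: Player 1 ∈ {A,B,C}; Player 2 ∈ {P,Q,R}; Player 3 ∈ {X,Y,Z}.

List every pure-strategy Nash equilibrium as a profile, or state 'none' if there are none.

(A,P,X): NE
(A,P,Y): not NE [P3→X gives 11>7]
(A,P,Z): not NE [P1→C gives 8>5; P3→X gives 11>9]
(A,Q,X): not NE [P1→B gives 8>5; P3→Z gives 9>2]
(A,Q,Y): not NE [P1→C gives 8>6; P3→Z gives 9>8]
(A,Q,Z): not NE [P1→B gives 9>4; P2→P gives 5>1]
(A,R,X): not NE [P3→Z gives 7>1]
(A,R,Y): not NE [P1→B gives 6>4; P2→Q gives 7>5]
(A,R,Z): not NE [P2→P gives 5>1]
(B,P,X): not NE [P1→A gives 9>7; P2→Q gives 6>5; P3→Y gives 9>3]
(B,P,Y): not NE [P2→R gives 4>2]
(B,P,Z): not NE [P1→C gives 8>4; P2→R gives 3>0; P3→Y gives 9>1]
(B,Q,X): not NE [P3→Y gives 7>5]
(B,Q,Y): not NE [P1→C gives 8>4; P2→R gives 4>3]
(B,Q,Z): not NE [P2→R gives 3>1; P3→Y gives 7>1]
(B,R,X): not NE [P1→A gives 7>3; P2→Q gives 6>1; P3→Z gives 9>6]
(B,R,Y): not NE [P3→Z gives 9>8]
(B,R,Z): not NE [P1→A gives 6>4]
(C,P,X): not NE [P1→A gives 9>3; P3→Y gives 9>7]
(C,P,Y): NE
(C,P,Z): not NE [P2→R gives 7>6; P3→Y gives 9>2]
(C,Q,X): not NE [P1→B gives 8>2; P2→P gives 9>5; P3→Z gives 9>7]
(C,Q,Y): not NE [P2→P gives 11>9; P3→Z gives 9>0]
(C,Q,Z): not NE [P1→B gives 9>7; P2→R gives 7>0]
(C,R,X): not NE [P1→A gives 7>4; P2→P gives 9>4]
(C,R,Y): not NE [P1→B gives 6>0; P2→P gives 11>7; P3→Z gives 9>0]
(C,R,Z): not NE [P1→A gives 6>1]

Nash profiles: (A,P,X), (C,P,Y)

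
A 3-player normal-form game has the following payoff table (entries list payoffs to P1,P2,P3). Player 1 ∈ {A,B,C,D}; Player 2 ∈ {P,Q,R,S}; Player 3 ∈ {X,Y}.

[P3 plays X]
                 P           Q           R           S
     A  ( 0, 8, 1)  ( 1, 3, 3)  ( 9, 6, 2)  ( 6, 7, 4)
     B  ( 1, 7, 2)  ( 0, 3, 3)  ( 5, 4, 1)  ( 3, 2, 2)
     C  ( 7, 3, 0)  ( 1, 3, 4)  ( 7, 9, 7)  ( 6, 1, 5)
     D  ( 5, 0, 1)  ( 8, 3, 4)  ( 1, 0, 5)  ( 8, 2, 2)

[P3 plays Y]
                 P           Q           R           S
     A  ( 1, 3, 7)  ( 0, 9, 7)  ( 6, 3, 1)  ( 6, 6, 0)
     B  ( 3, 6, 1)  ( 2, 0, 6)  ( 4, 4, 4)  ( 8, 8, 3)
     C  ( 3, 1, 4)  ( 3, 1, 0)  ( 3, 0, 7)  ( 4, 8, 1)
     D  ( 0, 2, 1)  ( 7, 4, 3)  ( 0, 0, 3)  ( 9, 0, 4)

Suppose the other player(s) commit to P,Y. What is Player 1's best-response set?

P1 best: {B,C}

u_1(A vs P,Y) = 1
u_1(B vs P,Y) = 3
u_1(C vs P,Y) = 3
u_1(D vs P,Y) = 0
max payoff 3 at {B,C}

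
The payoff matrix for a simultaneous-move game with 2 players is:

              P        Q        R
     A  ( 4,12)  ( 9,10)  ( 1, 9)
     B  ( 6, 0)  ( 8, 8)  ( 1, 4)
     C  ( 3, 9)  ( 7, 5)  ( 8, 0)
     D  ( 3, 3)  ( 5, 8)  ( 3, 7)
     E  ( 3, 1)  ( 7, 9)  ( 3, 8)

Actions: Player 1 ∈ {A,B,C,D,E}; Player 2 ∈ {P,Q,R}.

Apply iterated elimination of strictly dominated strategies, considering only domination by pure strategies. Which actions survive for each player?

P2 drop R (Q beats it: A:10>9 B:8>4 C:5>0 D:8>7 E:9>8)
P1 drop C (A beats it: P:4>3 Q:9>7)
P1 drop D (A beats it: P:4>3 Q:9>5)
P1 drop E (A beats it: P:4>3 Q:9>7)
P1→{A,B} P2→{P,Q}

Survivors P1:{A,B} P2:{P,Q}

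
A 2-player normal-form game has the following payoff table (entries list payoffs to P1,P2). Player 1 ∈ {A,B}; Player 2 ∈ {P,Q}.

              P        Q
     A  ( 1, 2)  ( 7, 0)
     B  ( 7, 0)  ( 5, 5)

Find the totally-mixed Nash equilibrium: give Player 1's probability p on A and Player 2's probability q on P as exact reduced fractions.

P1 mixes 5/7 on A; P2 mixes 1/4 on P

P1 indiff ⇒ q·1+(1-q)·7 = q·7+(1-q)·5 ⇒ q(-6) = (1-q)(-2) ⇒ q = 1/4
P2 indiff ⇒ p·2+(1-p)·0 = p·0+(1-p)·5 ⇒ p(2) = (1-p)(5) ⇒ p = 5/7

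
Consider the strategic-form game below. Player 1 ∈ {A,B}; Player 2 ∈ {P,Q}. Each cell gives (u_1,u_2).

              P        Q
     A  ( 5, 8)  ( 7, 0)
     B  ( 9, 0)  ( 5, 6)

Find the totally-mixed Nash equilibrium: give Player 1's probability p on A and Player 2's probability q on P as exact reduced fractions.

P1 indiff ⇒ q·5+(1-q)·7 = q·9+(1-q)·5 ⇒ q(-4) = (1-q)(-2) ⇒ q = 1/3
P2 indiff ⇒ p·8+(1-p)·0 = p·0+(1-p)·6 ⇒ p(8) = (1-p)(6) ⇒ p = 3/7

p=3/7, q=1/3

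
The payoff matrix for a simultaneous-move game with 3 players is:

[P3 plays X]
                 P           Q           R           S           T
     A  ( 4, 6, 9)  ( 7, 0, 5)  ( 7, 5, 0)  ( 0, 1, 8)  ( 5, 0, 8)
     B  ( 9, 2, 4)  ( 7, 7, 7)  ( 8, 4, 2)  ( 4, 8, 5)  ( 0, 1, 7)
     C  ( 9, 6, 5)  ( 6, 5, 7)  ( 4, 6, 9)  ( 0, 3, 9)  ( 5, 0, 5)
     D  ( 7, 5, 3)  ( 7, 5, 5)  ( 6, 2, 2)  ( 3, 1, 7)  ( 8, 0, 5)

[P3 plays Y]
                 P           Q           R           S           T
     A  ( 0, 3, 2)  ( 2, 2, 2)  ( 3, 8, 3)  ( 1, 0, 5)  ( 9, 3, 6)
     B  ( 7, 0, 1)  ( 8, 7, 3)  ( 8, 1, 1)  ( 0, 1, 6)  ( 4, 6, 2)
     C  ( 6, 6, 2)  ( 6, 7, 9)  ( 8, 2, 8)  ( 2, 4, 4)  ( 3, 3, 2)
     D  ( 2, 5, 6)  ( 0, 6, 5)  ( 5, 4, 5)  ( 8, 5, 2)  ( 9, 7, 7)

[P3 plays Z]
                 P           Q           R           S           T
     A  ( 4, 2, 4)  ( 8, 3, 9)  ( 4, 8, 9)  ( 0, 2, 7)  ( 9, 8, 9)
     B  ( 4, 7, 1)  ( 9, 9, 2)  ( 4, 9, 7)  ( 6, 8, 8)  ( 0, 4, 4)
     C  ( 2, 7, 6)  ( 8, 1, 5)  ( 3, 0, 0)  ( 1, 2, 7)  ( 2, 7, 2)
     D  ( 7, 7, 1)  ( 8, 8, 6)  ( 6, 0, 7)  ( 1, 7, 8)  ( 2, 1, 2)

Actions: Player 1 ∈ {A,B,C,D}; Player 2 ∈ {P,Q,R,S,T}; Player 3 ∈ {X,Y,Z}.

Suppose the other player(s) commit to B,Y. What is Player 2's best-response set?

u_2(P vs B,Y) = 0
u_2(Q vs B,Y) = 7
u_2(R vs B,Y) = 1
u_2(S vs B,Y) = 1
u_2(T vs B,Y) = 6
max payoff 7 at {Q}

P2 best: {Q}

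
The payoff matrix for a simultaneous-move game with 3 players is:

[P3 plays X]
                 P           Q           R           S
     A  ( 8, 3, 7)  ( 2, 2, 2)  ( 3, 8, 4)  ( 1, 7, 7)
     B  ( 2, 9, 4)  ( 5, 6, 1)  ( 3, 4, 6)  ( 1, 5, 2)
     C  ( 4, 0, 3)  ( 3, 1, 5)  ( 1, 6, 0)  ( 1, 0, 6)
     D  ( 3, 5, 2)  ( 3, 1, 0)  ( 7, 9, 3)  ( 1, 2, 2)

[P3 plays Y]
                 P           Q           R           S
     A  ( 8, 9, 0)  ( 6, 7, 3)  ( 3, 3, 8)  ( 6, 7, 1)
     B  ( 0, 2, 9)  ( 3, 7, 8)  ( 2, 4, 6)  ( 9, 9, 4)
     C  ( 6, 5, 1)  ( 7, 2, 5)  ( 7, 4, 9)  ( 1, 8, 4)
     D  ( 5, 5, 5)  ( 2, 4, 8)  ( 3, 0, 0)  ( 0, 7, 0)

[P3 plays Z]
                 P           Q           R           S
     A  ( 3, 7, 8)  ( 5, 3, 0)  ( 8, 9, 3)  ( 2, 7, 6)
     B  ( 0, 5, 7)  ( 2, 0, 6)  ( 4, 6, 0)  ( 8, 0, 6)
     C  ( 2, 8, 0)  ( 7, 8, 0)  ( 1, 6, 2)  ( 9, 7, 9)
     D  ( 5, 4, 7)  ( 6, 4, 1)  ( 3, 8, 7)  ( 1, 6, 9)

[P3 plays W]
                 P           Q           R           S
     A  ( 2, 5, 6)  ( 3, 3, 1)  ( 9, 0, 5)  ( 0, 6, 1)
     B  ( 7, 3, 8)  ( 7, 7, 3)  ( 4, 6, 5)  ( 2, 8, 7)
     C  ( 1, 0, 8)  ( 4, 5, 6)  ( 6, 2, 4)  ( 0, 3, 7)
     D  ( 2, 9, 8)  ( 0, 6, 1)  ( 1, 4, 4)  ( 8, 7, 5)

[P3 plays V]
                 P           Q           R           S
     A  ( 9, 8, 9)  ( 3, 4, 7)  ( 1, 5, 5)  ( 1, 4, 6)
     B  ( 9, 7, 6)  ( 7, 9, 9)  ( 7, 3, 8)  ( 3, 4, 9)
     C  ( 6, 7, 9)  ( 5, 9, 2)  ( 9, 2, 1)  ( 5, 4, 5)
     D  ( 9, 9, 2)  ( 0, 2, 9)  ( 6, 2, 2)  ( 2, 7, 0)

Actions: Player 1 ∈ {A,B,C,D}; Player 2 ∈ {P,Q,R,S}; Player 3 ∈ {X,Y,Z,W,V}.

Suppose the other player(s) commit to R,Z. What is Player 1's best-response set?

BR_1 = {A}

u_1(A vs R,Z) = 8
u_1(B vs R,Z) = 4
u_1(C vs R,Z) = 1
u_1(D vs R,Z) = 3
max payoff 8 at {A}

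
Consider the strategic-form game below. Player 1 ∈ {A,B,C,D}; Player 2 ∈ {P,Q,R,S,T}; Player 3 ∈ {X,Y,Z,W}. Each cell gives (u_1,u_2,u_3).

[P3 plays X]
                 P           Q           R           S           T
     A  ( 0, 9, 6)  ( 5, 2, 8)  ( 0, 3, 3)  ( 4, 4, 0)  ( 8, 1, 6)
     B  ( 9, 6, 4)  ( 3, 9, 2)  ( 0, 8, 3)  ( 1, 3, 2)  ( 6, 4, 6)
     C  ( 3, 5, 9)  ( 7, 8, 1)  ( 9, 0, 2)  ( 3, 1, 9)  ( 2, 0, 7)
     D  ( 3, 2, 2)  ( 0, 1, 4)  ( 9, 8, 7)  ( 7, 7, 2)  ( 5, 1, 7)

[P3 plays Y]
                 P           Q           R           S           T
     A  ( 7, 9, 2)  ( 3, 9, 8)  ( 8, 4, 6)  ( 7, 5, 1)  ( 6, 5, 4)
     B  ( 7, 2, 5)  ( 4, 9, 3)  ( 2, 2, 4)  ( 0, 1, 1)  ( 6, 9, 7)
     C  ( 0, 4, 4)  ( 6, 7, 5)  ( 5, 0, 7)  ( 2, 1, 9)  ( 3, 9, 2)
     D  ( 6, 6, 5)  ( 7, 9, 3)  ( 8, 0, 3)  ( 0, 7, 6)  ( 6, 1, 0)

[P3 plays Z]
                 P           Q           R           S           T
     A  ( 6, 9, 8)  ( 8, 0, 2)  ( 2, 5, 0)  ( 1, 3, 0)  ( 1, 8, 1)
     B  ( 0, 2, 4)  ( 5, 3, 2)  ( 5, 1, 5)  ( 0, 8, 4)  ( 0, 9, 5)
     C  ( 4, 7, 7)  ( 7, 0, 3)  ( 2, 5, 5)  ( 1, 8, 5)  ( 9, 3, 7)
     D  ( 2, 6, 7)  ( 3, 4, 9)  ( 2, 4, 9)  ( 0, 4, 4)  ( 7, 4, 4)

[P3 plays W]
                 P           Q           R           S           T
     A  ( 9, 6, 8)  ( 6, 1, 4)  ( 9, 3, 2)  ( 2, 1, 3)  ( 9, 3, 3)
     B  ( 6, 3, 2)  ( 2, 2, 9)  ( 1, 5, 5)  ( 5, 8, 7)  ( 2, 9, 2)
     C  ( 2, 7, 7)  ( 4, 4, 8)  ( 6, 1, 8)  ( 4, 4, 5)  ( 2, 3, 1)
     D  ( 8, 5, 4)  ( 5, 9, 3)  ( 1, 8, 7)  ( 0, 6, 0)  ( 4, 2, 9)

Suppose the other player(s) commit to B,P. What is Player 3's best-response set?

u_3(X vs B,P) = 4
u_3(Y vs B,P) = 5
u_3(Z vs B,P) = 4
u_3(W vs B,P) = 2
max payoff 5 at {Y}

argmax u_3 = {Y}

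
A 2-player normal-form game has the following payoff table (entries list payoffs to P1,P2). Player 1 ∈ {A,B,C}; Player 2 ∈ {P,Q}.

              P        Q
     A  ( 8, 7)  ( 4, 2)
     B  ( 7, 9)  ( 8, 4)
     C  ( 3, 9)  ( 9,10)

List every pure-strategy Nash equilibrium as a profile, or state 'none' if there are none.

(A,P): NE
(A,Q): not NE [P1→C gives 9>4; P2→P gives 7>2]
(B,P): not NE [P1→A gives 8>7]
(B,Q): not NE [P1→C gives 9>8; P2→P gives 9>4]
(C,P): not NE [P1→A gives 8>3; P2→Q gives 10>9]
(C,Q): NE

NE set: (A,P), (C,Q)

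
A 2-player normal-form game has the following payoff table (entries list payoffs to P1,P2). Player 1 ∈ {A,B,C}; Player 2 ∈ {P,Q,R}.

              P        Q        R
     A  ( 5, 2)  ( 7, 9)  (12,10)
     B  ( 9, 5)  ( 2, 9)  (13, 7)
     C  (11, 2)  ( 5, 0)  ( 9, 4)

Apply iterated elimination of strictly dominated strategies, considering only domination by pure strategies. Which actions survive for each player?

P2 drop P (R beats it: A:10>2 B:7>5 C:4>2)
P1 drop C (A beats it: Q:7>5 R:12>9)
P1→{A,B} P2→{Q,R}

Survivors P1:{A,B} P2:{Q,R}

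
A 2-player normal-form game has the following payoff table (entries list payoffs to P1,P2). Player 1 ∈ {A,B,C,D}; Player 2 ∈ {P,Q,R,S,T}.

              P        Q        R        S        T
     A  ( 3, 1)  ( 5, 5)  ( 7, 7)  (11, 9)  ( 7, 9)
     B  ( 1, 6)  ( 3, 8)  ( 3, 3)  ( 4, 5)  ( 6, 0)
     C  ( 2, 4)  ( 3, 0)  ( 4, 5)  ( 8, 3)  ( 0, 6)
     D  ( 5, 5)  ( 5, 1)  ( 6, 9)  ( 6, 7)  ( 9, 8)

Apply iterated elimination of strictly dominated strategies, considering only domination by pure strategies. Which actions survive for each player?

P1 drop B (A beats it: P:3>1 Q:5>3 R:7>3 S:11>4 T:7>6)
P1 drop C (A beats it: P:3>2 Q:5>3 R:7>4 S:11>8 T:7>0)
P2 drop P (R beats it: A:7>1 D:9>5)
P2 drop Q (R beats it: A:7>5 D:9>1)
P1→{A,D} P2→{R,S,T}

IESDS → P1:{A,D} P2:{R,S,T}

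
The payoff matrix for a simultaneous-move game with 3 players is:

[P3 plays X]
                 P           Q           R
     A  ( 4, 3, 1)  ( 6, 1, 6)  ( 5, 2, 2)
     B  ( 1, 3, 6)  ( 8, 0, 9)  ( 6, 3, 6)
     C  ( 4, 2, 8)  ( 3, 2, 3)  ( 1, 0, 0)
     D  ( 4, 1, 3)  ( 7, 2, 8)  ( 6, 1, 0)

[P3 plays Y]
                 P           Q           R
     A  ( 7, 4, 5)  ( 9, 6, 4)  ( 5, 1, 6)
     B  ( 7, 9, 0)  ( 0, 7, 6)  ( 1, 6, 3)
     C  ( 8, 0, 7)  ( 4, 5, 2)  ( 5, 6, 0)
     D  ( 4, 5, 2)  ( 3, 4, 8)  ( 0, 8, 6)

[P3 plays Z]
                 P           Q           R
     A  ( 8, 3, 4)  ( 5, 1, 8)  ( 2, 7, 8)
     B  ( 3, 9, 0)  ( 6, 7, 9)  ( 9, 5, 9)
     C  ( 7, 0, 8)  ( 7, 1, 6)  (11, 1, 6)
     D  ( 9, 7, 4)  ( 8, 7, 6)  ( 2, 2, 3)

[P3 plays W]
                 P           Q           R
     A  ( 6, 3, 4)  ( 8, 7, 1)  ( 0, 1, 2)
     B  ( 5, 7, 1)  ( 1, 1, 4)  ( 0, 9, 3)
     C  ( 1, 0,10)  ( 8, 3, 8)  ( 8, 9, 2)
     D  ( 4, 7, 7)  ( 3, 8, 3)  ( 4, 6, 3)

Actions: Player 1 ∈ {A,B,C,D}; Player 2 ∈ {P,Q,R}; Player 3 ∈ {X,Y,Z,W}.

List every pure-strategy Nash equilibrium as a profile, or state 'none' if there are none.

PSNE = {(C,R,Z)}

(A,P,X): not NE [P3→Y gives 5>1]
(A,P,Y): not NE [P1→C gives 8>7; P2→Q gives 6>4]
(A,P,Z): not NE [P1→D gives 9>8; P2→R gives 7>3; P3→Y gives 5>4]
(A,P,W): not NE [P2→Q gives 7>3; P3→Y gives 5>4]
(A,Q,X): not NE [P1→B gives 8>6; P2→P gives 3>1; P3→Z gives 8>6]
(A,Q,Y): not NE [P3→Z gives 8>4]
(A,Q,Z): not NE [P1→D gives 8>5; P2→R gives 7>1]
(A,Q,W): not NE [P3→Z gives 8>1]
(A,R,X): not NE [P1→D gives 6>5; P2→P gives 3>2; P3→Z gives 8>2]
(A,R,Y): not NE [P2→Q gives 6>1; P3→Z gives 8>6]
(A,R,Z): not NE [P1→C gives 11>2]
(A,R,W): not NE [P1→C gives 8>0; P2→Q gives 7>1; P3→Z gives 8>2]
(B,P,X): not NE [P1→D gives 4>1]
(B,P,Y): not NE [P1→C gives 8>7; P3→X gives 6>0]
(B,P,Z): not NE [P1→D gives 9>3; P3→X gives 6>0]
(B,P,W): not NE [P1→A gives 6>5; P2→R gives 9>7; P3→X gives 6>1]
(B,Q,X): not NE [P2→R gives 3>0]
(B,Q,Y): not NE [P1→A gives 9>0; P2→P gives 9>7; P3→Z gives 9>6]
(B,Q,Z): not NE [P1→D gives 8>6; P2→P gives 9>7]
(B,Q,W): not NE [P1→C gives 8>1; P2→R gives 9>1; P3→Z gives 9>4]
(B,R,X): not NE [P3→Z gives 9>6]
(B,R,Y): not NE [P1→C gives 5>1; P2→P gives 9>6; P3→Z gives 9>3]
(B,R,Z): not NE [P1→C gives 11>9; P2→P gives 9>5]
(B,R,W): not NE [P1→C gives 8>0; P3→Z gives 9>3]
(C,P,X): not NE [P3→W gives 10>8]
(C,P,Y): not NE [P2→R gives 6>0; P3→W gives 10>7]
(C,P,Z): not NE [P1→D gives 9>7; P2→R gives 1>0; P3→W gives 10>8]
(C,P,W): not NE [P1→A gives 6>1; P2→R gives 9>0]
(C,Q,X): not NE [P1→B gives 8>3; P3→W gives 8>3]
(C,Q,Y): not NE [P1→A gives 9>4; P2→R gives 6>5; P3→W gives 8>2]
(C,Q,Z): not NE [P1→D gives 8>7; P3→W gives 8>6]
(C,Q,W): not NE [P2→R gives 9>3]
(C,R,X): not NE [P1→D gives 6>1; P2→Q gives 2>0; P3→Z gives 6>0]
(C,R,Y): not NE [P3→Z gives 6>0]
(C,R,Z): NE
(C,R,W): not NE [P3→Z gives 6>2]
(D,P,X): not NE [P2→Q gives 2>1; P3→W gives 7>3]
(D,P,Y): not NE [P1→C gives 8>4; P2→R gives 8>5; P3→W gives 7>2]
(D,P,Z): not NE [P3→W gives 7>4]
(D,P,W): not NE [P1→A gives 6>4; P2→Q gives 8>7]
(D,Q,X): not NE [P1→B gives 8>7]
(D,Q,Y): not NE [P1→A gives 9>3; P2→R gives 8>4]
(D,Q,Z): not NE [P3→Y gives 8>6]
(D,Q,W): not NE [P1→C gives 8>3; P3→Y gives 8>3]
(D,R,X): not NE [P2→Q gives 2>1; P3→Y gives 6>0]
(D,R,Y): not NE [P1→C gives 5>0]
(D,R,Z): not NE [P1→C gives 11>2; P2→Q gives 7>2; P3→Y gives 6>3]
(D,R,W): not NE [P1→C gives 8>4; P2→Q gives 8>6; P3→Y gives 6>3]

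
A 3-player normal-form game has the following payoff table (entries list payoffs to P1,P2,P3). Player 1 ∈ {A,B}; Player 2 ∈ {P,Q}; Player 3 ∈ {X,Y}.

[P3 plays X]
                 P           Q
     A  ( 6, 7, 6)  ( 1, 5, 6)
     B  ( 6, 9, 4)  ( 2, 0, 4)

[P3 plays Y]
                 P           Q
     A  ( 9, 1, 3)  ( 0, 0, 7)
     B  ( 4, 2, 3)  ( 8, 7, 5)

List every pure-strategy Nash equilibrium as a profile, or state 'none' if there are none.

(A,P,X): NE
(A,P,Y): not NE [P3→X gives 6>3]
(A,Q,X): not NE [P1→B gives 2>1; P2→P gives 7>5; P3→Y gives 7>6]
(A,Q,Y): not NE [P1→B gives 8>0; P2→P gives 1>0]
(B,P,X): NE
(B,P,Y): not NE [P1→A gives 9>4; P2→Q gives 7>2; P3→X gives 4>3]
(B,Q,X): not NE [P2→P gives 9>0; P3→Y gives 5>4]
(B,Q,Y): NE

PSNE = {(A,P,X), (B,P,X), (B,Q,Y)}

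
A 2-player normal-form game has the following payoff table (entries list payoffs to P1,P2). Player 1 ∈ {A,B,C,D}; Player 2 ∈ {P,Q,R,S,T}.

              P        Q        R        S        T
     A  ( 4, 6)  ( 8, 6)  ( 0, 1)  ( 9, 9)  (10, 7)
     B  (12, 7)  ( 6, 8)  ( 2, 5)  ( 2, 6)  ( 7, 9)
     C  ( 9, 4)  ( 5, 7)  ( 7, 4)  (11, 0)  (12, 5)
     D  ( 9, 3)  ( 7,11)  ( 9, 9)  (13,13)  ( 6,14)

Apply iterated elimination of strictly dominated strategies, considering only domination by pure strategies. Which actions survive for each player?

P2 drop P (T beats it: A:7>6 B:9>7 C:5>4 D:14>3)
P2 drop R (Q beats it: A:6>1 B:8>5 C:7>4 D:11>9)
P1 drop B (A beats it: Q:8>6 S:9>2 T:10>7)
P1→{A,C,D} P2→{Q,S,T}

Remaining: P1:{A,C,D} P2:{Q,S,T}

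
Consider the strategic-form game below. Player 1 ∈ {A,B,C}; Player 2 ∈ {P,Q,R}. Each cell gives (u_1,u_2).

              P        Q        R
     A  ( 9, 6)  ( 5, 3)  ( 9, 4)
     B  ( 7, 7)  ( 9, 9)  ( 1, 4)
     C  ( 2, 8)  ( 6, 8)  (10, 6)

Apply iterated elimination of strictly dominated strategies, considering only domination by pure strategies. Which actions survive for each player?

Remaining: P1:{A,B} P2:{P,Q}

P2 drop R (P beats it: A:6>4 B:7>4 C:8>6)
P1 drop C (B beats it: P:7>2 Q:9>6)
P1→{A,B} P2→{P,Q}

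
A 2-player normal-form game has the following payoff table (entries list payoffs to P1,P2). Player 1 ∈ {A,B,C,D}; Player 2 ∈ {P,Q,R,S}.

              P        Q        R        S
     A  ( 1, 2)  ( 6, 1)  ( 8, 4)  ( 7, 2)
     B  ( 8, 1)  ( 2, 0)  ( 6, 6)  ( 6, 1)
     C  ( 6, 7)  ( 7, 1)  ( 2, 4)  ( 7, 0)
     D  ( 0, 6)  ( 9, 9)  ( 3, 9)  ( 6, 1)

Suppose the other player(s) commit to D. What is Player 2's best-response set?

argmax u_2 = {Q,R}

u_2(P vs D) = 6
u_2(Q vs D) = 9
u_2(R vs D) = 9
u_2(S vs D) = 1
max payoff 9 at {Q,R}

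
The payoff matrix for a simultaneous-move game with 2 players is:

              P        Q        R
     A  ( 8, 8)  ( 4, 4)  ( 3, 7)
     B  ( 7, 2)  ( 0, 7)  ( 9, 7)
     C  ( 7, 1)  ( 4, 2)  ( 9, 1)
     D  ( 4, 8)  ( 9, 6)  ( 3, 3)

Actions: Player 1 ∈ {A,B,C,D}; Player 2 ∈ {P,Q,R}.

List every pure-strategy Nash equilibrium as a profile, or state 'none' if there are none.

(A,P): NE
(A,Q): not NE [P1→D gives 9>4; P2→P gives 8>4]
(A,R): not NE [P1→C gives 9>3; P2→P gives 8>7]
(B,P): not NE [P1→A gives 8>7; P2→R gives 7>2]
(B,Q): not NE [P1→D gives 9>0]
(B,R): NE
(C,P): not NE [P1→A gives 8>7; P2→Q gives 2>1]
(C,Q): not NE [P1→D gives 9>4]
(C,R): not NE [P2→Q gives 2>1]
(D,P): not NE [P1→A gives 8>4]
(D,Q): not NE [P2→P gives 8>6]
(D,R): not NE [P1→C gives 9>3; P2→P gives 8>3]

Nash profiles: (A,P), (B,R)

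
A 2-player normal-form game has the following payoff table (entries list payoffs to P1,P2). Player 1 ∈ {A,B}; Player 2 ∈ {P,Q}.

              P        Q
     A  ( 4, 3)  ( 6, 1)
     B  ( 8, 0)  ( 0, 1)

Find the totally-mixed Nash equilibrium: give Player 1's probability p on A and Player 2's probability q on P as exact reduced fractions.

(p,q) = (1/3, 3/5)

P1 indiff ⇒ q·4+(1-q)·6 = q·8+(1-q)·0 ⇒ q(-4) = (1-q)(-6) ⇒ q = 3/5
P2 indiff ⇒ p·3+(1-p)·0 = p·1+(1-p)·1 ⇒ p(2) = (1-p)(1) ⇒ p = 1/3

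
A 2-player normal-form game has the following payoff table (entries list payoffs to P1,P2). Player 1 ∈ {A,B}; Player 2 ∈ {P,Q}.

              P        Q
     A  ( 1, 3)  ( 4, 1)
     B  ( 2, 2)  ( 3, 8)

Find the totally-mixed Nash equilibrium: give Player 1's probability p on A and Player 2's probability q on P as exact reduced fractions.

(p,q) = (3/4, 1/2)

P1 indiff ⇒ q·1+(1-q)·4 = q·2+(1-q)·3 ⇒ q(-1) = (1-q)(-1) ⇒ q = 1/2
P2 indiff ⇒ p·3+(1-p)·2 = p·1+(1-p)·8 ⇒ p(2) = (1-p)(6) ⇒ p = 3/4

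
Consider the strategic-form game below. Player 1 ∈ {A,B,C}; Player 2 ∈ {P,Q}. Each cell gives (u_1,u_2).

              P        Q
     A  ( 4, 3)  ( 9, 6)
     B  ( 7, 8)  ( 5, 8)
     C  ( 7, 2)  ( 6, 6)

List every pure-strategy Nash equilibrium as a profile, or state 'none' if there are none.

(A,P): not NE [P1→C gives 7>4; P2→Q gives 6>3]
(A,Q): NE
(B,P): NE
(B,Q): not NE [P1→A gives 9>5]
(C,P): not NE [P2→Q gives 6>2]
(C,Q): not NE [P1→A gives 9>6]

PSNE = {(A,Q), (B,P)}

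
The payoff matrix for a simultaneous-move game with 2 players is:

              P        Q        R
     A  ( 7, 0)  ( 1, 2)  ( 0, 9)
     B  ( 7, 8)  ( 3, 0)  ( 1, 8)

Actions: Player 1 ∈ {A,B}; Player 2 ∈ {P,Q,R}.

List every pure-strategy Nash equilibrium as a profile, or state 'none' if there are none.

(A,P): not NE [P2→R gives 9>0]
(A,Q): not NE [P1→B gives 3>1; P2→R gives 9>2]
(A,R): not NE [P1→B gives 1>0]
(B,P): NE
(B,Q): not NE [P2→R gives 8>0]
(B,R): NE

NE set: (B,P), (B,R)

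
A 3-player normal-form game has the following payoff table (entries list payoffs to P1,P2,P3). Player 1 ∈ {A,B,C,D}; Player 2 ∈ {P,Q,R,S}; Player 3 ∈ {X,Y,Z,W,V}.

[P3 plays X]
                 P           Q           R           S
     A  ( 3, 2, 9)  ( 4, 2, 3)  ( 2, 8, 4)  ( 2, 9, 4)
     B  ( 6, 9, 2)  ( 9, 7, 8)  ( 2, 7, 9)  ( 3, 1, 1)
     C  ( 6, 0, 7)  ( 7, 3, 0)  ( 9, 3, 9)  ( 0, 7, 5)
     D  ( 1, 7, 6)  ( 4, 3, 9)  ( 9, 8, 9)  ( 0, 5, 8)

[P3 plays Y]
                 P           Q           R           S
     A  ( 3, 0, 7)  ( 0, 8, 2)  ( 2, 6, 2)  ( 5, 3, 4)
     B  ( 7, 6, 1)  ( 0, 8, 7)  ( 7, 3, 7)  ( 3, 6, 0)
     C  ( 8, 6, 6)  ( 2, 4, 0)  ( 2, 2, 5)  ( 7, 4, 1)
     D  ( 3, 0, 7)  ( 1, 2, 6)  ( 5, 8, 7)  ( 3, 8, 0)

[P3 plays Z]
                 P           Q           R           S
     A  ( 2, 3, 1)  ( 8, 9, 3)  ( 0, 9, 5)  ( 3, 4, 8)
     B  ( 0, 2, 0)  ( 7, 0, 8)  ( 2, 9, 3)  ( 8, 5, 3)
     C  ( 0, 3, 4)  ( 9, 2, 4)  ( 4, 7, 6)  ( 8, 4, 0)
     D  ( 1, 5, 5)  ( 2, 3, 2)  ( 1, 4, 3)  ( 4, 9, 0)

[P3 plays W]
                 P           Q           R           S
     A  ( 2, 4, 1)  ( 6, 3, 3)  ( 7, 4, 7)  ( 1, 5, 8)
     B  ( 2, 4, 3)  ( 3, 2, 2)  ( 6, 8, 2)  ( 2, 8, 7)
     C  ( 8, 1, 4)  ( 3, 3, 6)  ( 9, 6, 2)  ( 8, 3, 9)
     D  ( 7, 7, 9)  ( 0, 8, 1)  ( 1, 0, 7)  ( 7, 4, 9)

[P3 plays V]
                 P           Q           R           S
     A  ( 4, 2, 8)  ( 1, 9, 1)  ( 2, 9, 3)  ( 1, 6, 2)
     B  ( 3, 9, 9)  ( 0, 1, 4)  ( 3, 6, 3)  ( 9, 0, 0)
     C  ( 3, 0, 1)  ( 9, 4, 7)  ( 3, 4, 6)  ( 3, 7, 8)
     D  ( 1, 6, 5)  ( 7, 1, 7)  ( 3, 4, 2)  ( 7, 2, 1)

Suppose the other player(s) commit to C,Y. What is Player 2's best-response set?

u_2(P vs C,Y) = 6
u_2(Q vs C,Y) = 4
u_2(R vs C,Y) = 2
u_2(S vs C,Y) = 4
max payoff 6 at {P}

BR_2 = {P}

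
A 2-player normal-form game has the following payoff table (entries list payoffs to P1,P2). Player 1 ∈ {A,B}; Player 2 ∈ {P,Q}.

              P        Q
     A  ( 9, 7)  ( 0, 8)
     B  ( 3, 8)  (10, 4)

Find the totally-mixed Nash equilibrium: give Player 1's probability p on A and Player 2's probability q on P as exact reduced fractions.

P1 indiff ⇒ q·9+(1-q)·0 = q·3+(1-q)·10 ⇒ q(6) = (1-q)(10) ⇒ q = 5/8
P2 indiff ⇒ p·7+(1-p)·8 = p·8+(1-p)·4 ⇒ p(-1) = (1-p)(-4) ⇒ p = 4/5

p=4/5, q=5/8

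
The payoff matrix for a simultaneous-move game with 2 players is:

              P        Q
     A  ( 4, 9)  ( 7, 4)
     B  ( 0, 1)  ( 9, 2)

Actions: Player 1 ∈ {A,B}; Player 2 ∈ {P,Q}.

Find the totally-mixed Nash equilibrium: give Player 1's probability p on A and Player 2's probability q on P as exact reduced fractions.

P1 indiff ⇒ q·4+(1-q)·7 = q·0+(1-q)·9 ⇒ q(4) = (1-q)(2) ⇒ q = 1/3
P2 indiff ⇒ p·9+(1-p)·1 = p·4+(1-p)·2 ⇒ p(5) = (1-p)(1) ⇒ p = 1/6

p=1/6, q=1/3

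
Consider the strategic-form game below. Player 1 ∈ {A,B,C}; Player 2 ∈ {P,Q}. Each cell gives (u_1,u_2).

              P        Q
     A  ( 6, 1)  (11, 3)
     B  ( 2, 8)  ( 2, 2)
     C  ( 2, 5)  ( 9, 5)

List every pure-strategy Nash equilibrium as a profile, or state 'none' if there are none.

(A,P): not NE [P2→Q gives 3>1]
(A,Q): NE
(B,P): not NE [P1→A gives 6>2]
(B,Q): not NE [P1→A gives 11>2; P2→P gives 8>2]
(C,P): not NE [P1→A gives 6>2]
(C,Q): not NE [P1→A gives 11>9]

PSNE = {(A,Q)}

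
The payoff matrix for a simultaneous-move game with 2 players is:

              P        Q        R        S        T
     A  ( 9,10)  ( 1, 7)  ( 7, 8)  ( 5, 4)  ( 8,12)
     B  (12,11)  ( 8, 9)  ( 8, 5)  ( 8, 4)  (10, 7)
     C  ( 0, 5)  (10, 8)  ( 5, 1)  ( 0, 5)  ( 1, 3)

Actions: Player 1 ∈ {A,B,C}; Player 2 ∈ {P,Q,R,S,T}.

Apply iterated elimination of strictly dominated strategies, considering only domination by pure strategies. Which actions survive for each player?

IESDS → P1:{B,C} P2:{P,Q}

P1 drop A (B beats it: P:12>9 Q:8>1 R:8>7 S:8>5 T:10>8)
P2 drop R (P beats it: B:11>5 C:5>1)
P2 drop S (Q beats it: B:9>4 C:8>5)
P2 drop T (P beats it: B:11>7 C:5>3)
P1→{B,C} P2→{P,Q}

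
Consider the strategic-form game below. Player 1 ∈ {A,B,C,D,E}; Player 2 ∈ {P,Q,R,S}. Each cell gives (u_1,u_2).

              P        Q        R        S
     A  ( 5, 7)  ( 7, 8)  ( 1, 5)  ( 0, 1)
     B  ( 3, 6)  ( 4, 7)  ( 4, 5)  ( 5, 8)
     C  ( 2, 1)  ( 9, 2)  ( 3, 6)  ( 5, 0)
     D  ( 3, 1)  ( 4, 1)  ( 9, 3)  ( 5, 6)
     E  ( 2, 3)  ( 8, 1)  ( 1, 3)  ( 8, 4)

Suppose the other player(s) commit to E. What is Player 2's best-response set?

P2 best: {S}

u_2(P vs E) = 3
u_2(Q vs E) = 1
u_2(R vs E) = 3
u_2(S vs E) = 4
max payoff 4 at {S}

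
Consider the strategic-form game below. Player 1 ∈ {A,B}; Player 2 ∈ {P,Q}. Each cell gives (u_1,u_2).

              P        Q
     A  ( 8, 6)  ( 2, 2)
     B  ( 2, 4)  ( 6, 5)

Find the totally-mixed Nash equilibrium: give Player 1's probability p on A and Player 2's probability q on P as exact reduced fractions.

P1 indiff ⇒ q·8+(1-q)·2 = q·2+(1-q)·6 ⇒ q(6) = (1-q)(4) ⇒ q = 2/5
P2 indiff ⇒ p·6+(1-p)·4 = p·2+(1-p)·5 ⇒ p(4) = (1-p)(1) ⇒ p = 1/5

p=1/5, q=2/5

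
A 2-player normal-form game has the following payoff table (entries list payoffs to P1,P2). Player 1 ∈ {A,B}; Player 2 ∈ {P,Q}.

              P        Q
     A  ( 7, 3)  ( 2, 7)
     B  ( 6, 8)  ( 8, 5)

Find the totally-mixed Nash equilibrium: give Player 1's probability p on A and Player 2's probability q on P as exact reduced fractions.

P1 indiff ⇒ q·7+(1-q)·2 = q·6+(1-q)·8 ⇒ q(1) = (1-q)(6) ⇒ q = 6/7
P2 indiff ⇒ p·3+(1-p)·8 = p·7+(1-p)·5 ⇒ p(-4) = (1-p)(-3) ⇒ p = 3/7

(p,q) = (3/7, 6/7)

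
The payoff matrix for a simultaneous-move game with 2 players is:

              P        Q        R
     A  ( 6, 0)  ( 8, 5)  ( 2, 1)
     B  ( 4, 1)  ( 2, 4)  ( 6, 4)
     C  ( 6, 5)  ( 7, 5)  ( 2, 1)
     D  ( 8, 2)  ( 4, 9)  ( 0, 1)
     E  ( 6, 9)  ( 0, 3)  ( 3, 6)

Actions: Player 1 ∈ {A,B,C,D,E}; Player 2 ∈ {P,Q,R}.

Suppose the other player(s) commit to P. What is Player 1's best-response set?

P1 best: {D}

u_1(A vs P) = 6
u_1(B vs P) = 4
u_1(C vs P) = 6
u_1(D vs P) = 8
u_1(E vs P) = 6
max payoff 8 at {D}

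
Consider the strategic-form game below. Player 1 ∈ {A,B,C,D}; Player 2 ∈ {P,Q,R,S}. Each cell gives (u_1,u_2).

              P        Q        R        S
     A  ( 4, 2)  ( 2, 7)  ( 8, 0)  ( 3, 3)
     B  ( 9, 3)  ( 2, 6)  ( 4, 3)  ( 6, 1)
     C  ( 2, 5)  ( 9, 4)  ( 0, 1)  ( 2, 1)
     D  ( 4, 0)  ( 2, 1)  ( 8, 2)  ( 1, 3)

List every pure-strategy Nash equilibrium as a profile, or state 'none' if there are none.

(A,P): not NE [P1→B gives 9>4; P2→Q gives 7>2]
(A,Q): not NE [P1→C gives 9>2]
(A,R): not NE [P2→Q gives 7>0]
(A,S): not NE [P1→B gives 6>3; P2→Q gives 7>3]
(B,P): not NE [P2→Q gives 6>3]
(B,Q): not NE [P1→C gives 9>2]
(B,R): not NE [P1→D gives 8>4; P2→Q gives 6>3]
(B,S): not NE [P2→Q gives 6>1]
(C,P): not NE [P1→B gives 9>2]
(C,Q): not NE [P2→P gives 5>4]
(C,R): not NE [P1→D gives 8>0; P2→P gives 5>1]
(C,S): not NE [P1→B gives 6>2; P2→P gives 5>1]
(D,P): not NE [P1→B gives 9>4; P2→S gives 3>0]
(D,Q): not NE [P1→C gives 9>2; P2→S gives 3>1]
(D,R): not NE [P2→S gives 3>2]
(D,S): not NE [P1→B gives 6>1]

Equilibria: none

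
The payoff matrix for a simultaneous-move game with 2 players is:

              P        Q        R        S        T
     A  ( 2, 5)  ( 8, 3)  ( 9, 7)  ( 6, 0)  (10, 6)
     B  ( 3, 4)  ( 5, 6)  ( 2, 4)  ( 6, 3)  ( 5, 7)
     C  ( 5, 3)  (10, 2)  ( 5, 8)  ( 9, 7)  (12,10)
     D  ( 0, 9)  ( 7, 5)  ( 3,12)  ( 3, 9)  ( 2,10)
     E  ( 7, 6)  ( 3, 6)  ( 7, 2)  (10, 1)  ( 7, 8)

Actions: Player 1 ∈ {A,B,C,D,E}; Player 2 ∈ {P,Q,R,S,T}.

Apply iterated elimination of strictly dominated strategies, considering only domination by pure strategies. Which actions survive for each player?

Remaining: P1:{A,C} P2:{R,T}

P1 drop B (C beats it: P:5>3 Q:10>5 R:5>2 S:9>6 T:12>5)
P1 drop D (A beats it: P:2>0 Q:8>7 R:9>3 S:6>3 T:10>2)
P2 drop P (T beats it: A:6>5 C:10>3 E:8>6)
P2 drop Q (T beats it: A:6>3 C:10>2 E:8>6)
P2 drop S (R beats it: A:7>0 C:8>7 E:2>1)
P1 drop E (A beats it: R:9>7 T:10>7)
P1→{A,C} P2→{R,T}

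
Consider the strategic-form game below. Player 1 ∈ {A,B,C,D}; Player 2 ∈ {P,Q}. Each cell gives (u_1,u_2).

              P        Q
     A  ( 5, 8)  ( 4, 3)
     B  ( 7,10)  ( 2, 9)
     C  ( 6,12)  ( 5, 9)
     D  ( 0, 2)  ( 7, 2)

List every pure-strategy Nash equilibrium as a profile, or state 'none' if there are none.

NE set: (B,P), (D,Q)

(A,P): not NE [P1→B gives 7>5]
(A,Q): not NE [P1→D gives 7>4; P2→P gives 8>3]
(B,P): NE
(B,Q): not NE [P1→D gives 7>2; P2→P gives 10>9]
(C,P): not NE [P1→B gives 7>6]
(C,Q): not NE [P1→D gives 7>5; P2→P gives 12>9]
(D,P): not NE [P1→B gives 7>0]
(D,Q): NE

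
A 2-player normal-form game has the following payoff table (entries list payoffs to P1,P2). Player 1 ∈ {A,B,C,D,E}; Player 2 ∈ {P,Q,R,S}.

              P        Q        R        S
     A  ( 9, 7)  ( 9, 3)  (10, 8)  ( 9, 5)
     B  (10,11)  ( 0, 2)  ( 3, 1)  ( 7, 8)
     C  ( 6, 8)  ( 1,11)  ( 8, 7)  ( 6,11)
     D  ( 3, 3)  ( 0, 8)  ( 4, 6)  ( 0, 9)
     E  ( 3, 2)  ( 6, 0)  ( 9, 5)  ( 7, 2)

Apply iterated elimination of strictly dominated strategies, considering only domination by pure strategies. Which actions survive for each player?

P1 drop C (A beats it: P:9>6 Q:9>1 R:10>8 S:9>6)
P1 drop D (A beats it: P:9>3 Q:9>0 R:10>4 S:9>0)
P1 drop E (A beats it: P:9>3 Q:9>6 R:10>9 S:9>7)
P2 drop Q (P beats it: A:7>3 B:11>2)
P2 drop S (P beats it: A:7>5 B:11>8)
P1→{A,B} P2→{P,R}

Remaining: P1:{A,B} P2:{P,R}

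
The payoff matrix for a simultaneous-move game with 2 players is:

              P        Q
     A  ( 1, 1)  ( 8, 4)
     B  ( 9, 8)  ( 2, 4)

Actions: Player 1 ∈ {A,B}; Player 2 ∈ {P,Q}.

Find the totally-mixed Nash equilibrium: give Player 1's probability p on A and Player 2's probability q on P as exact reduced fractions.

P1 indiff ⇒ q·1+(1-q)·8 = q·9+(1-q)·2 ⇒ q(-8) = (1-q)(-6) ⇒ q = 3/7
P2 indiff ⇒ p·1+(1-p)·8 = p·4+(1-p)·4 ⇒ p(-3) = (1-p)(-4) ⇒ p = 4/7

(p,q) = (4/7, 3/7)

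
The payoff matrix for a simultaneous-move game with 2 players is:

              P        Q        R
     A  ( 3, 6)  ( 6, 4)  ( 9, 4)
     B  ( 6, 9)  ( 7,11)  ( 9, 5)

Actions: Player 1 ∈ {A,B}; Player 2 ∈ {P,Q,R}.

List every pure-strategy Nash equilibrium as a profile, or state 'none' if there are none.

(A,P): not NE [P1→B gives 6>3]
(A,Q): not NE [P1→B gives 7>6; P2→P gives 6>4]
(A,R): not NE [P2→P gives 6>4]
(B,P): not NE [P2→Q gives 11>9]
(B,Q): NE
(B,R): not NE [P2→Q gives 11>5]

Nash profiles: (B,Q)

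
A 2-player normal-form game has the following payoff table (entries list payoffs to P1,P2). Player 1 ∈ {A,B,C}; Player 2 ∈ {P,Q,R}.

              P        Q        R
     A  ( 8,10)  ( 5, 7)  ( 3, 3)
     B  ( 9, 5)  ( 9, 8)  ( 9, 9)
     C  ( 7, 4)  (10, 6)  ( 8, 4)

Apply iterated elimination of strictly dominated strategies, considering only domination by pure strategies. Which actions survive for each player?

P1 drop A (B beats it: P:9>8 Q:9>5 R:9>3)
P2 drop P (Q beats it: B:8>5 C:6>4)
P1→{B,C} P2→{Q,R}

Remaining: P1:{B,C} P2:{Q,R}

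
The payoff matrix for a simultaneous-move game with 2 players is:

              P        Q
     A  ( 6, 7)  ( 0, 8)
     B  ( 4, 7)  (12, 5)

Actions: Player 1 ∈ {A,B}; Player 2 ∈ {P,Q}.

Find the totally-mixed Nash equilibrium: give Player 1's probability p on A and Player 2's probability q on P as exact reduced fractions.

P1 indiff ⇒ q·6+(1-q)·0 = q·4+(1-q)·12 ⇒ q(2) = (1-q)(12) ⇒ q = 6/7
P2 indiff ⇒ p·7+(1-p)·7 = p·8+(1-p)·5 ⇒ p(-1) = (1-p)(-2) ⇒ p = 2/3

P1 mixes 2/3 on A; P2 mixes 6/7 on P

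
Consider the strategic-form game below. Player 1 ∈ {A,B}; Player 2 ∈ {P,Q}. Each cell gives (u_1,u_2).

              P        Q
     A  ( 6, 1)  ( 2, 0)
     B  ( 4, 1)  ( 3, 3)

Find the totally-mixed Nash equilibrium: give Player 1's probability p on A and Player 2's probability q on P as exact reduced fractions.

P1 mixes 2/3 on A; P2 mixes 1/3 on P

P1 indiff ⇒ q·6+(1-q)·2 = q·4+(1-q)·3 ⇒ q(2) = (1-q)(1) ⇒ q = 1/3
P2 indiff ⇒ p·1+(1-p)·1 = p·0+(1-p)·3 ⇒ p(1) = (1-p)(2) ⇒ p = 2/3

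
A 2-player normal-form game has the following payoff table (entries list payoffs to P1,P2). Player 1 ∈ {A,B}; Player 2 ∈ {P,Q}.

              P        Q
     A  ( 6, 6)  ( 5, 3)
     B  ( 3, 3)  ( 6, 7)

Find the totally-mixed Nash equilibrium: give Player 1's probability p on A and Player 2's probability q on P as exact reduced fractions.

P1 indiff ⇒ q·6+(1-q)·5 = q·3+(1-q)·6 ⇒ q(3) = (1-q)(1) ⇒ q = 1/4
P2 indiff ⇒ p·6+(1-p)·3 = p·3+(1-p)·7 ⇒ p(3) = (1-p)(4) ⇒ p = 4/7

p=4/7, q=1/4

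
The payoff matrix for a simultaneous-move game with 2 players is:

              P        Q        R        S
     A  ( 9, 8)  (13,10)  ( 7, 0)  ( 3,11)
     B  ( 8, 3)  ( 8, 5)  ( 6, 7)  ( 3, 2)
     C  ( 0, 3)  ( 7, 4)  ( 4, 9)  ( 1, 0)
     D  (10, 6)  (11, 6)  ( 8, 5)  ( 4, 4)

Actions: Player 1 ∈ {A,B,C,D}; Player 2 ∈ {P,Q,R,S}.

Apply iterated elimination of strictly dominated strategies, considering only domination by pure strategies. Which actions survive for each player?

P1 drop B (D beats it: P:10>8 Q:11>8 R:8>6 S:4>3)
P1 drop C (A beats it: P:9>0 Q:13>7 R:7>4 S:3>1)
P2 drop R (P beats it: A:8>0 D:6>5)
P1→{A,D} P2→{P,Q,S}

IESDS → P1:{A,D} P2:{P,Q,S}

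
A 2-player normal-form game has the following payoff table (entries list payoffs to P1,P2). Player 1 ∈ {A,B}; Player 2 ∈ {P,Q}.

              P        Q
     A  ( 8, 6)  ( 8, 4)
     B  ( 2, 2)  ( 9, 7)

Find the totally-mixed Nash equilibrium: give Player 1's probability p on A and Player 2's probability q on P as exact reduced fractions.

P1 indiff ⇒ q·8+(1-q)·8 = q·2+(1-q)·9 ⇒ q(6) = (1-q)(1) ⇒ q = 1/7
P2 indiff ⇒ p·6+(1-p)·2 = p·4+(1-p)·7 ⇒ p(2) = (1-p)(5) ⇒ p = 5/7

p=5/7, q=1/7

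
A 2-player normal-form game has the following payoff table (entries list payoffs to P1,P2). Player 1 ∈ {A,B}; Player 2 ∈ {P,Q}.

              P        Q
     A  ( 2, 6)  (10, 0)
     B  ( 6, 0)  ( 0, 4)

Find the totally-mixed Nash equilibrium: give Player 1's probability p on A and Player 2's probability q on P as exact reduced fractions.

(p,q) = (2/5, 5/7)

P1 indiff ⇒ q·2+(1-q)·10 = q·6+(1-q)·0 ⇒ q(-4) = (1-q)(-10) ⇒ q = 5/7
P2 indiff ⇒ p·6+(1-p)·0 = p·0+(1-p)·4 ⇒ p(6) = (1-p)(4) ⇒ p = 2/5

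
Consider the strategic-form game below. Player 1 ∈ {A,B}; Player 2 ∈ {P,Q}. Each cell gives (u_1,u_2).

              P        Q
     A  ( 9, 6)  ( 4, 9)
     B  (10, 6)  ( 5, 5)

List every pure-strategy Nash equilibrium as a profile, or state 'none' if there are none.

(A,P): not NE [P1→B gives 10>9; P2→Q gives 9>6]
(A,Q): not NE [P1→B gives 5>4]
(B,P): NE
(B,Q): not NE [P2→P gives 6>5]

Nash profiles: (B,P)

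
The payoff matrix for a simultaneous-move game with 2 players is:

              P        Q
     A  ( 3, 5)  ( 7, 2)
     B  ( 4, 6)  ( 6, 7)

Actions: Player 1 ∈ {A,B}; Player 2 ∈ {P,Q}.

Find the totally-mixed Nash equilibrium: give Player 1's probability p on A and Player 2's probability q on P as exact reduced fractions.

P1 indiff ⇒ q·3+(1-q)·7 = q·4+(1-q)·6 ⇒ q(-1) = (1-q)(-1) ⇒ q = 1/2
P2 indiff ⇒ p·5+(1-p)·6 = p·2+(1-p)·7 ⇒ p(3) = (1-p)(1) ⇒ p = 1/4

p=1/4, q=1/2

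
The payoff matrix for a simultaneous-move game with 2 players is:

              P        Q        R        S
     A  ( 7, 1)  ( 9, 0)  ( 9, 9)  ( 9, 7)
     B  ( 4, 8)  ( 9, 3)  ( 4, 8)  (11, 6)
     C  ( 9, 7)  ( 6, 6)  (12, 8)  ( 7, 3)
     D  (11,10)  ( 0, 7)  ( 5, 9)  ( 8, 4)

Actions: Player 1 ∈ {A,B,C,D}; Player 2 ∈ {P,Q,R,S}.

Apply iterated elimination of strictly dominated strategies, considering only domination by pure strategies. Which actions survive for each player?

P2 drop Q (P beats it: A:1>0 B:8>3 C:7>6 D:10>7)
P2 drop S (R beats it: A:9>7 B:8>6 C:8>3 D:9>4)
P1 drop A (C beats it: P:9>7 R:12>9)
P1 drop B (C beats it: P:9>4 R:12>4)
P1→{C,D} P2→{P,R}

Survivors P1:{C,D} P2:{P,R}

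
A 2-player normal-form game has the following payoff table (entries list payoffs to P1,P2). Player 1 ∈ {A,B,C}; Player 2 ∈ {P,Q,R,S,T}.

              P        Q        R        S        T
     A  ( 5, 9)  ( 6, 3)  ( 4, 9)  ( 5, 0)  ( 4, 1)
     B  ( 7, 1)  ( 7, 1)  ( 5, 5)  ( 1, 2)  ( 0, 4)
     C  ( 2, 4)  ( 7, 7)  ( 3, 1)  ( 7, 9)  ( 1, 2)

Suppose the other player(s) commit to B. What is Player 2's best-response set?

u_2(P vs B) = 1
u_2(Q vs B) = 1
u_2(R vs B) = 5
u_2(S vs B) = 2
u_2(T vs B) = 4
max payoff 5 at {R}

P2 best: {R}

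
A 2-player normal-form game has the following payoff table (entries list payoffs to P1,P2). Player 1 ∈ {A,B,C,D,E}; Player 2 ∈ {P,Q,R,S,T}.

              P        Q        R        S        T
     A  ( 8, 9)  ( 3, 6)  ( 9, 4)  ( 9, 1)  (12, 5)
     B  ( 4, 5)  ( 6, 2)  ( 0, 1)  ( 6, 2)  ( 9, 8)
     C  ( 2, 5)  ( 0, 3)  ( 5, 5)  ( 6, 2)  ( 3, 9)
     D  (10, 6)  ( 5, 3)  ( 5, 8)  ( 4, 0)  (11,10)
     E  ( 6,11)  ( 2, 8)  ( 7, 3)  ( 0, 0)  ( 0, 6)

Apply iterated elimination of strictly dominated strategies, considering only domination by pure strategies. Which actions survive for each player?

P1 drop C (A beats it: P:8>2 Q:3>0 R:9>5 S:9>6 T:12>3)
P1 drop E (A beats it: P:8>6 Q:3>2 R:9>7 S:9>0 T:12>0)
P2 drop Q (P beats it: A:9>6 B:5>2 D:6>3)
P1 drop B (A beats it: P:8>4 R:9>0 S:9>6 T:12>9)
P2 drop R (T beats it: A:5>4 D:10>8)
P2 drop S (P beats it: A:9>1 D:6>0)
P1→{A,D} P2→{P,T}

Survivors P1:{A,D} P2:{P,T}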